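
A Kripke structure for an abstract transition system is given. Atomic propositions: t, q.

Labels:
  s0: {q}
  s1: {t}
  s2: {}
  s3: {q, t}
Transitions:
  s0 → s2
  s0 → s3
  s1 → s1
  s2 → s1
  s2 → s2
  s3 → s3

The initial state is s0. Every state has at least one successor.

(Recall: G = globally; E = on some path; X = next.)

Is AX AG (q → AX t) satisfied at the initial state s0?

States satisfying AG (q → AX t): {s1, s2, s3}.
States satisfying AX AG (q → AX t): {s0, s1, s2, s3}.
s0 ∈ Sat(AX AG (q → AX t)).

Satisfied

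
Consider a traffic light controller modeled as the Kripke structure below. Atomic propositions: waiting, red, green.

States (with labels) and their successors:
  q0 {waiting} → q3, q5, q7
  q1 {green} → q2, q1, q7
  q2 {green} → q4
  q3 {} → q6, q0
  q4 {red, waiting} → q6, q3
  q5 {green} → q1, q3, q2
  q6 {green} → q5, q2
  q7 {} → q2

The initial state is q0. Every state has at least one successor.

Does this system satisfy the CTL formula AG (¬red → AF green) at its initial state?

States satisfying ¬red → AF green: {q1, q2, q4, q5, q6, q7}.
States satisfying AG (¬red → AF green): ∅.
q0 is reachable from q0 and violates ¬red → AF green, so AG fails at q0.
q0 ∉ Sat(AG (¬red → AF green)).

Violated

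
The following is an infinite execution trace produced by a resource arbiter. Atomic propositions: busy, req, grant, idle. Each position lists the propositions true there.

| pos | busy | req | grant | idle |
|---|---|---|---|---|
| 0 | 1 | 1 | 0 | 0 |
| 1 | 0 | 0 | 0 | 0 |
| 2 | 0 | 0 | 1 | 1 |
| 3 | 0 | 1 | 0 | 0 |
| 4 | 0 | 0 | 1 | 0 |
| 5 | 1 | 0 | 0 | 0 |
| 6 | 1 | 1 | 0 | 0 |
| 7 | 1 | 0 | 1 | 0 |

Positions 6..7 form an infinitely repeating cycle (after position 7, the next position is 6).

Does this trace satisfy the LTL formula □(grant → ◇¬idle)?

grant → ◇¬idle holds at every position 0..7, and those are all positions ever visited, so □(grant → ◇¬idle) holds.
Positions where grant holds: 2, 4, 7.
Check ◇¬idle at each: 2→ok, 4→ok, 7→ok.

Yes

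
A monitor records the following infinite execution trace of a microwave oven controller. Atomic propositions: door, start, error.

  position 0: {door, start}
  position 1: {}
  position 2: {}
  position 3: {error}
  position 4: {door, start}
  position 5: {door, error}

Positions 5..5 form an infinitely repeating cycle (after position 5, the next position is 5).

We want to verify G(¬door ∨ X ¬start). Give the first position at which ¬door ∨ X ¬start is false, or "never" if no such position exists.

¬door ∨ X ¬start holds at every position 0..5, and those are all the positions the trace ever visits, so the invariant G(¬door ∨ X ¬start) is never violated.

never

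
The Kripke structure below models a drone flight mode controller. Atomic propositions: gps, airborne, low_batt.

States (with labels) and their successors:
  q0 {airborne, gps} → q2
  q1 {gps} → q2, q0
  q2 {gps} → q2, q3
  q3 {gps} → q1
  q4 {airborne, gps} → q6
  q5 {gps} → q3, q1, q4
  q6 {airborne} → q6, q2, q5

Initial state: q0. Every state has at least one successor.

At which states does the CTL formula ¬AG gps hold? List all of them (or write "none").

{q4, q5, q6}

States satisfying gps: {q0, q1, q2, q3, q4, q5}.
States satisfying AG gps: {q0, q1, q2, q3}.
States satisfying ¬AG gps: {q4, q5, q6}.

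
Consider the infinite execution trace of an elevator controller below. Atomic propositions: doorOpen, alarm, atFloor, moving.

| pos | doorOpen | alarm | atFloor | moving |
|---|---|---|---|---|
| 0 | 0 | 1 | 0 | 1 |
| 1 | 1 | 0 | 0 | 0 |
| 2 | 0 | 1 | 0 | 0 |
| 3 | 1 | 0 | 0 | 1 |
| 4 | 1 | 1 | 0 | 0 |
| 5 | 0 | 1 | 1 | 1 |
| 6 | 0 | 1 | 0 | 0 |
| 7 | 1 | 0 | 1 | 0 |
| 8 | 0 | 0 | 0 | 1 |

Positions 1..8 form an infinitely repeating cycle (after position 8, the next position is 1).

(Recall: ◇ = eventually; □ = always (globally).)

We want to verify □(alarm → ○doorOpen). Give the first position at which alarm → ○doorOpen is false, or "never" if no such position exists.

4

Check alarm → ○doorOpen at each position in order: 0 ✓, 1 ✓, 2 ✓, 3 ✓.
At position 4 the labels are {alarm, doorOpen} and the next position 5 has {alarm, atFloor, moving}, so alarm → ○doorOpen is false there. This is the first violation.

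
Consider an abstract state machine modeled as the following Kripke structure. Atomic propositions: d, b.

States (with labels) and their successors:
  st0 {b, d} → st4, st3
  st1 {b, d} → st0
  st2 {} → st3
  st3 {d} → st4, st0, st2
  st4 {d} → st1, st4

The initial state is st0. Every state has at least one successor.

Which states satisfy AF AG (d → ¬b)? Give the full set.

States satisfying AG (d → ¬b): ∅.
States satisfying AF AG (d → ¬b): ∅.

none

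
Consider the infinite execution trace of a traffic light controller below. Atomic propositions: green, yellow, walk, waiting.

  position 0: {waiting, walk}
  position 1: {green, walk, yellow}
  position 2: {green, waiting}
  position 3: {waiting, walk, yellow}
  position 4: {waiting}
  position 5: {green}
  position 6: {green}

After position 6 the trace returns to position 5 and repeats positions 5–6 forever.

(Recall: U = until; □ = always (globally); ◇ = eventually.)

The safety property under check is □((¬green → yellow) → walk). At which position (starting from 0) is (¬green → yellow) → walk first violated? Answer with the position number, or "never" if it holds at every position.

Check (¬green → yellow) → walk at each position in order: 0 ✓, 1 ✓.
At position 2 the labels are {green, waiting}, so (¬green → yellow) → walk is false there. This is the first violation.

2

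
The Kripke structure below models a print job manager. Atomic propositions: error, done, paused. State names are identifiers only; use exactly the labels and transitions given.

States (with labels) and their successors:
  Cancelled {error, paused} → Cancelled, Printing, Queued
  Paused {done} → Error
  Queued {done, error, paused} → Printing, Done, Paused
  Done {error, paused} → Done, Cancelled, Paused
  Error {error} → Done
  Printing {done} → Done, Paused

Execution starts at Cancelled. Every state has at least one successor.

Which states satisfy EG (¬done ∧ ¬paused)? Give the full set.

States satisfying ¬done ∧ ¬paused: {Error}.
States satisfying EG (¬done ∧ ¬paused): ∅.

none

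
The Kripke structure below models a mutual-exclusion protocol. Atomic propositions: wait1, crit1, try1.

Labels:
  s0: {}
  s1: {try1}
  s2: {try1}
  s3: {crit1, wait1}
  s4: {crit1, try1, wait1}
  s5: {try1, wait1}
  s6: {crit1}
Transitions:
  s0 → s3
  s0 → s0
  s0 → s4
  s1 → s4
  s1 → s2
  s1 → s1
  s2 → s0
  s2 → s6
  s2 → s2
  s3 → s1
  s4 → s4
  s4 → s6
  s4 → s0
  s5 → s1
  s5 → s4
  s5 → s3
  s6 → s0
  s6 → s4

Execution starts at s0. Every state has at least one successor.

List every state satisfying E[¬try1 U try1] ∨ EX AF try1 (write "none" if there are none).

States satisfying ¬try1: {s0, s3, s6}.
States satisfying try1: {s1, s2, s4, s5}.
States satisfying E[¬try1 U try1]: {s0, s1, s2, s3, s4, s5, s6}.
States satisfying AF try1: {s1, s2, s3, s4, s5}.
States satisfying EX AF try1: {s0, s1, s2, s3, s4, s5, s6}.
States satisfying E[¬try1 U try1] ∨ EX AF try1: {s0, s1, s2, s3, s4, s5, s6}.

{s0, s1, s2, s3, s4, s5, s6}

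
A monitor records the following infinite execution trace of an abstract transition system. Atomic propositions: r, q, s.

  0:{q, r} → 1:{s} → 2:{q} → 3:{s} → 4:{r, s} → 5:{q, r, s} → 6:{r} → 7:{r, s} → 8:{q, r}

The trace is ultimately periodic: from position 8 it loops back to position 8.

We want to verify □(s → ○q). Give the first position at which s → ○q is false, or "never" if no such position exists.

Check s → ○q at each position in order: 0 ✓, 1 ✓, 2 ✓.
At position 3 the labels are {s} and the next position 4 has {r, s}, so s → ○q is false there. This is the first violation.

3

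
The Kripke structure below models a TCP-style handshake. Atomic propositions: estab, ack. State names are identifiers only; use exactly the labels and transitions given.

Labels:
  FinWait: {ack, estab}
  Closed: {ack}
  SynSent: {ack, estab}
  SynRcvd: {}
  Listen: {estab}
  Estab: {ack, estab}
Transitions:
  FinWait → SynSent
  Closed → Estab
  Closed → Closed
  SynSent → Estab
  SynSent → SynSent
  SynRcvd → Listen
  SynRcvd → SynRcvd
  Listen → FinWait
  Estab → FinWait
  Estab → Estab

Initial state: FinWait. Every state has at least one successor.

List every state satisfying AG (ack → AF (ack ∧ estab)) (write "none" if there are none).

{FinWait, SynSent, SynRcvd, Listen, Estab}

States satisfying ack → AF (ack ∧ estab): {FinWait, SynSent, SynRcvd, Listen, Estab}.
States satisfying AG (ack → AF (ack ∧ estab)): {FinWait, SynSent, SynRcvd, Listen, Estab}.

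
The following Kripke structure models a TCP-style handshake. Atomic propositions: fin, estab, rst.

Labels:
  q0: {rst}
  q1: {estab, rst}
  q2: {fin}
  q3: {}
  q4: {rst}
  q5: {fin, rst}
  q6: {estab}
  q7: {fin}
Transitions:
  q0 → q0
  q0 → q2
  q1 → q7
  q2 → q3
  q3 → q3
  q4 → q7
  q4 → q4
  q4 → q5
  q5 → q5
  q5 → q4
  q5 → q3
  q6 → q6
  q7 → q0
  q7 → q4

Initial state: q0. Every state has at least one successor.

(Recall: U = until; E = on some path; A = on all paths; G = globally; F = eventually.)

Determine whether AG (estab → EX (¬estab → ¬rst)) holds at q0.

States satisfying estab → EX (¬estab → ¬rst): {q0, q1, q2, q3, q4, q5, q6, q7}.
States satisfying AG (estab → EX (¬estab → ¬rst)): {q0, q1, q2, q3, q4, q5, q6, q7}.
Every state reachable from q0 satisfies estab → EX (¬estab → ¬rst).
q0 ∈ Sat(AG (estab → EX (¬estab → ¬rst))).

Holds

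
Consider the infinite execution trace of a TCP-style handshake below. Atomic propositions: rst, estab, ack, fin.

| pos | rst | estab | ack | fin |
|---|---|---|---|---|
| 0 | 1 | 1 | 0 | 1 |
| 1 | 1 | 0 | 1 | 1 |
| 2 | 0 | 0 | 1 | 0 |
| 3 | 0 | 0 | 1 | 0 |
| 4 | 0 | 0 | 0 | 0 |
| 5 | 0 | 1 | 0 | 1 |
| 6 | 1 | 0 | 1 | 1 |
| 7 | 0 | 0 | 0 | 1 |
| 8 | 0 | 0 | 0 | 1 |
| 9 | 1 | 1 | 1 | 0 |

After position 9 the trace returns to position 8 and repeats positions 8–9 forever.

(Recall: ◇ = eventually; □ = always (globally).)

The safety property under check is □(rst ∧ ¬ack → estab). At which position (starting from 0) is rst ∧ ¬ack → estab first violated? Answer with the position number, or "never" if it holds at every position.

never

rst ∧ ¬ack → estab holds at every position 0..9, and those are all the positions the trace ever visits, so the invariant □(rst ∧ ¬ack → estab) is never violated.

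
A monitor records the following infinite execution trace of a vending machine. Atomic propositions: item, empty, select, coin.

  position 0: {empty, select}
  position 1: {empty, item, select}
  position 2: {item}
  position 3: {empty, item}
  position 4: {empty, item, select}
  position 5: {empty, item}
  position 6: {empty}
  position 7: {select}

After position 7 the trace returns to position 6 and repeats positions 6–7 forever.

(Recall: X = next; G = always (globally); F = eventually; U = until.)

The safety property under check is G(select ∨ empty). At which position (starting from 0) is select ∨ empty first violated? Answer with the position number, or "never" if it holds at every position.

Check select ∨ empty at each position in order: 0 ✓, 1 ✓.
At position 2 the labels are {item}, so select ∨ empty is false there. This is the first violation.

2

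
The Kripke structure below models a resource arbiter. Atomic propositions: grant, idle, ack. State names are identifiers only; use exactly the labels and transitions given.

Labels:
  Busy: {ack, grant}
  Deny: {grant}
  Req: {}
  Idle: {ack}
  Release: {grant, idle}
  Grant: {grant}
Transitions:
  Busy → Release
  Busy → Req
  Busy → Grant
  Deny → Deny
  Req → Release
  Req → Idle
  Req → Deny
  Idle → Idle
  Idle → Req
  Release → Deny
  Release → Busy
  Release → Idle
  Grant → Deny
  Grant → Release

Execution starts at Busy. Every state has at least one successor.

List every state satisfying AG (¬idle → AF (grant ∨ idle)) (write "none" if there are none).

{Deny}

States satisfying ¬idle → AF (grant ∨ idle): {Busy, Deny, Release, Grant}.
States satisfying AG (¬idle → AF (grant ∨ idle)): {Deny}.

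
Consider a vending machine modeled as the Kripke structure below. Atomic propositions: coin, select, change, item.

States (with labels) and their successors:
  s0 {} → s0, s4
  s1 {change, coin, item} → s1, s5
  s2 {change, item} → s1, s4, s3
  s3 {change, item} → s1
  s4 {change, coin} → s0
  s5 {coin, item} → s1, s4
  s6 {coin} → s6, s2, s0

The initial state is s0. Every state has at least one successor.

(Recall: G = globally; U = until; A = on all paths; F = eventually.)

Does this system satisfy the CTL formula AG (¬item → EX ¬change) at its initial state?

States satisfying ¬item → EX ¬change: {s0, s1, s2, s3, s4, s5, s6}.
States satisfying AG (¬item → EX ¬change): {s0, s1, s2, s3, s4, s5, s6}.
Every state reachable from s0 satisfies ¬item → EX ¬change.
s0 ∈ Sat(AG (¬item → EX ¬change)).

Satisfied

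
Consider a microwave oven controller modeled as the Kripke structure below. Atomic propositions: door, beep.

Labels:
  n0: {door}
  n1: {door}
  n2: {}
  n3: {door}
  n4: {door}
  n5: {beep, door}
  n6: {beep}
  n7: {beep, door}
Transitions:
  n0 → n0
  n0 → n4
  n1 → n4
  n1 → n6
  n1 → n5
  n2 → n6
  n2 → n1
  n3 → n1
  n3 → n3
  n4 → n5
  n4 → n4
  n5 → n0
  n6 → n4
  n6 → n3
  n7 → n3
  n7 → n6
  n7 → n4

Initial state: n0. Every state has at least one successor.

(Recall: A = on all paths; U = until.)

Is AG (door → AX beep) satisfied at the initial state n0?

States satisfying door → AX beep: {n2, n6}.
States satisfying AG (door → AX beep): ∅.
n0 is reachable from n0 and violates door → AX beep, so AG fails at n0.
n0 ∉ Sat(AG (door → AX beep)).

No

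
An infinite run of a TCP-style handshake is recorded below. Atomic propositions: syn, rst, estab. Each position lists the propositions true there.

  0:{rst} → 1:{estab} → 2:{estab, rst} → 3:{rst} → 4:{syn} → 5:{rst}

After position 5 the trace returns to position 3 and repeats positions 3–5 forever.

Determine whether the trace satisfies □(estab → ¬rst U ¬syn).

Holds

estab → ¬rst U ¬syn holds at every position 0..5, and those are all positions ever visited, so □(estab → ¬rst U ¬syn) holds.
Positions where estab holds: 1, 2.
Check ¬rst U ¬syn at each: 1→ok, 2→ok.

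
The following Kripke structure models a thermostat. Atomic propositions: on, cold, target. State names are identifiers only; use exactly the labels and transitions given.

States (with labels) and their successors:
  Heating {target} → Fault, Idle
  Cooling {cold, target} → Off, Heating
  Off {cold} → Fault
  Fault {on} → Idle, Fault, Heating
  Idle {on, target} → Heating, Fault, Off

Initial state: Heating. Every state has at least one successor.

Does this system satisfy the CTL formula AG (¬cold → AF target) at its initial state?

States satisfying ¬cold → AF target: {Heating, Cooling, Off, Idle}.
States satisfying AG (¬cold → AF target): ∅.
Fault is reachable from Heating and violates ¬cold → AF target, so AG fails at Heating.
Heating ∉ Sat(AG (¬cold → AF target)).

Does not hold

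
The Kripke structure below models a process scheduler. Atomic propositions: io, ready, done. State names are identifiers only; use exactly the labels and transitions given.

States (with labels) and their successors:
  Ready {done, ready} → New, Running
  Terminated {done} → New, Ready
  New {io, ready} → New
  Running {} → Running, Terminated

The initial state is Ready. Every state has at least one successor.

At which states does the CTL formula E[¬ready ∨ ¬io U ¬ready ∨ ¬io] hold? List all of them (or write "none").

{Ready, Terminated, Running}

States satisfying ¬ready ∨ ¬io: {Ready, Terminated, Running}.
States satisfying E[¬ready ∨ ¬io U ¬ready ∨ ¬io]: {Ready, Terminated, Running}.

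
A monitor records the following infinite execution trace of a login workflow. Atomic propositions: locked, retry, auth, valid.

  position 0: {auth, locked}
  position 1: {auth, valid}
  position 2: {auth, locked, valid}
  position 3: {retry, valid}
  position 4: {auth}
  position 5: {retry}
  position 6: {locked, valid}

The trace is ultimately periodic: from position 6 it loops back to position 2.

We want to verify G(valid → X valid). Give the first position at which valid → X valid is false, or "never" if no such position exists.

Check valid → X valid at each position in order: 0 ✓, 1 ✓, 2 ✓.
At position 3 the labels are {retry, valid} and the next position 4 has {auth}, so valid → X valid is false there. This is the first violation.

3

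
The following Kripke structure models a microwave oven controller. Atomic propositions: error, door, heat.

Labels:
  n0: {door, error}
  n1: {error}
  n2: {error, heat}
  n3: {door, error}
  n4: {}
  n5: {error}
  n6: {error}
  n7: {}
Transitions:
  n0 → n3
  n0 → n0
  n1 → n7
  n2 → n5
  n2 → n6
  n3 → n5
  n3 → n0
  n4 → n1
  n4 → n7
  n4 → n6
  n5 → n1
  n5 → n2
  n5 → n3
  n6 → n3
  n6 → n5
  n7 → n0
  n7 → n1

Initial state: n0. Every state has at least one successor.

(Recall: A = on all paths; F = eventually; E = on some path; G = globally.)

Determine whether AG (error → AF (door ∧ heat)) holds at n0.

States satisfying error → AF (door ∧ heat): {n4, n7}.
States satisfying AG (error → AF (door ∧ heat)): ∅.
n0 is reachable from n0 and violates error → AF (door ∧ heat), so AG fails at n0.
n0 ∉ Sat(AG (error → AF (door ∧ heat))).

Violated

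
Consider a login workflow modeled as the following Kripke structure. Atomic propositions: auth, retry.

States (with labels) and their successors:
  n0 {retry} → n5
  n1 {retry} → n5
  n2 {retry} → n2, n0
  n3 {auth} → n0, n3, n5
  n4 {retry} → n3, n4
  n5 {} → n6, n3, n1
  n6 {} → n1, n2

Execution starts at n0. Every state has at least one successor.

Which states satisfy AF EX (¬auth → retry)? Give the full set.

States satisfying EX (¬auth → retry): {n2, n3, n4, n5, n6}.
States satisfying AF EX (¬auth → retry): {n0, n1, n2, n3, n4, n5, n6}.

{n0, n1, n2, n3, n4, n5, n6}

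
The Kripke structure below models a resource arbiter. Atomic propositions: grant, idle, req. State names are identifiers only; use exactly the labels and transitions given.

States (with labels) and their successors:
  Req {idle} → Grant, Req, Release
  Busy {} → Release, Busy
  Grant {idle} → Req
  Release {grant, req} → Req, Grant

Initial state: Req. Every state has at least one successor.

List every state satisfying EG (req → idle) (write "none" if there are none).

{Req, Busy, Grant}

States satisfying req → idle: {Req, Busy, Grant}.
States satisfying EG (req → idle): {Req, Busy, Grant}.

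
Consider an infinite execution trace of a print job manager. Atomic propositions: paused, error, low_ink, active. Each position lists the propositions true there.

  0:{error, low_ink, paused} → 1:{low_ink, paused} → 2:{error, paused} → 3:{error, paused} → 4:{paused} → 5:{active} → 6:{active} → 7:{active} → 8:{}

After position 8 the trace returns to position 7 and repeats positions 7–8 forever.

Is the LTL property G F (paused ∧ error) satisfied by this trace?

F (paused ∧ error) must hold at every position from 0 onward. It fails at position 4, so G F (paused ∧ error) is false.

Violated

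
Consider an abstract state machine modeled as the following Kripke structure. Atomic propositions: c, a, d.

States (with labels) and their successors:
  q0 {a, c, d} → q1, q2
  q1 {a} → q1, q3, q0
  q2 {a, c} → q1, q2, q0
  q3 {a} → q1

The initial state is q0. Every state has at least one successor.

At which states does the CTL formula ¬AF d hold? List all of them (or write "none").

{q1, q2, q3}

States satisfying d: {q0}.
States satisfying AF d: {q0}.
States satisfying ¬AF d: {q1, q2, q3}.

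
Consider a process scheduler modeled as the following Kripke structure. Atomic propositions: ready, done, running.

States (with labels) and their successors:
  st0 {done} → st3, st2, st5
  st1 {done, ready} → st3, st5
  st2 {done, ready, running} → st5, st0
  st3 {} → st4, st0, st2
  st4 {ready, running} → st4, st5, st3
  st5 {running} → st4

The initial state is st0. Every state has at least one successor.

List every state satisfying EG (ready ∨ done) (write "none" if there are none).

States satisfying ready ∨ done: {st0, st1, st2, st4}.
States satisfying EG (ready ∨ done): {st0, st2, st4}.

{st0, st2, st4}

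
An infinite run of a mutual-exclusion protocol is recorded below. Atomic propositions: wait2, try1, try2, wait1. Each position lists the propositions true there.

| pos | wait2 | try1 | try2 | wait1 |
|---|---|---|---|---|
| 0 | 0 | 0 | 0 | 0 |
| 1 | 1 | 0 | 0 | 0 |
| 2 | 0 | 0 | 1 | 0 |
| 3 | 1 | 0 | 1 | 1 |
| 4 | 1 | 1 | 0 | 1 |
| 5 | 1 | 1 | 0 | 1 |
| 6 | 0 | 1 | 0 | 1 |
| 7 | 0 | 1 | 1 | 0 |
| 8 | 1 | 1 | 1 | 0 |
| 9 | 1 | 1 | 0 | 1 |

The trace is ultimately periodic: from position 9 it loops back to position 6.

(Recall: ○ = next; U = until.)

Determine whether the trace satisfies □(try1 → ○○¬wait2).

try1 → ○○¬wait2 must hold at every position from 0 onward. It fails at position 6, so □(try1 → ○○¬wait2) is false.
Positions where try1 holds: 4, 5, 6, 7, 8, 9.
Check ○○¬wait2 at each: 4→ok, 5→ok, 6→fails, 7→fails, 8→ok, 9→ok.

Does not hold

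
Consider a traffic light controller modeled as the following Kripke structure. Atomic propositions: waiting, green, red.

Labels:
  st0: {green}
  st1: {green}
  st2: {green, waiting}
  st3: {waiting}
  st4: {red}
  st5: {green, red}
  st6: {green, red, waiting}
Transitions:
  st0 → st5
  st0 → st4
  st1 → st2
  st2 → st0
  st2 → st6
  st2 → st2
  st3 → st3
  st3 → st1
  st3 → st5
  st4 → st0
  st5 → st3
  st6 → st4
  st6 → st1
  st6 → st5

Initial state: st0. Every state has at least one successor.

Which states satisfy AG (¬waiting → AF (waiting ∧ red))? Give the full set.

States satisfying ¬waiting → AF (waiting ∧ red): {st2, st3, st6}.
States satisfying AG (¬waiting → AF (waiting ∧ red)): ∅.

none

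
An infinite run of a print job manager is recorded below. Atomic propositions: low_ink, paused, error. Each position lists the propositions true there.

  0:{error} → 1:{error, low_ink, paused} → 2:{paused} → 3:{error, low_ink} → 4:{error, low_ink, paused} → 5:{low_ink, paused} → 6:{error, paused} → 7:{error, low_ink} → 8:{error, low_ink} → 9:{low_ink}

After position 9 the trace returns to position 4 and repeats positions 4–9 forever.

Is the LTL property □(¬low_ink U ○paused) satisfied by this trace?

Violated

¬low_ink U ○paused must hold at every position from 0 onward. It fails at position 6, so □(¬low_ink U ○paused) is false.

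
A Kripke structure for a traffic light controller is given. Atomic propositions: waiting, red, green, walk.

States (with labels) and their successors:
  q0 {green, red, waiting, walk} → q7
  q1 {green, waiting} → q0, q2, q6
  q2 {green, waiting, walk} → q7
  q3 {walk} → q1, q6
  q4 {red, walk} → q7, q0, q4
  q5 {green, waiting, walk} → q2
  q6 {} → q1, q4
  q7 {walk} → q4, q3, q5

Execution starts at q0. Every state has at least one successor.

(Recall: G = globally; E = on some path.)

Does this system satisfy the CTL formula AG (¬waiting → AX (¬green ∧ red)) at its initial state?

Does not hold

States satisfying ¬waiting → AX (¬green ∧ red): {q0, q1, q2, q5}.
States satisfying AG (¬waiting → AX (¬green ∧ red)): ∅.
q3 is reachable from q0 and violates ¬waiting → AX (¬green ∧ red), so AG fails at q0.
q0 ∉ Sat(AG (¬waiting → AX (¬green ∧ red))).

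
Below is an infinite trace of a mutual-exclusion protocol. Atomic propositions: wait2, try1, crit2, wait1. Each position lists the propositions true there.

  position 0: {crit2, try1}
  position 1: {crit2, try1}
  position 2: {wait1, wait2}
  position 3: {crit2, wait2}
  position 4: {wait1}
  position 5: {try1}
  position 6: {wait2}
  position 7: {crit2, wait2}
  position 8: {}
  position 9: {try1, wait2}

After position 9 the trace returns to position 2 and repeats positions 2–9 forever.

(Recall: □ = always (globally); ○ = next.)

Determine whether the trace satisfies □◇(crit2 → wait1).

◇(crit2 → wait1) holds at every position 0..9, and those are all positions ever visited, so □◇(crit2 → wait1) holds.

Satisfied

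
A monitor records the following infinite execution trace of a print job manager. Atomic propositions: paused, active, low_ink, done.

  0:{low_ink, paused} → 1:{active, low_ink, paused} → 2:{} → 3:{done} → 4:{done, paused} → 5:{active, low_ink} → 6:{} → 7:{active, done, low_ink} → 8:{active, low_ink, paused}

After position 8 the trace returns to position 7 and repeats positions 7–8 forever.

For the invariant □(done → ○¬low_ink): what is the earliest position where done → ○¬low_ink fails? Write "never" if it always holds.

4

Check done → ○¬low_ink at each position in order: 0 ✓, 1 ✓, 2 ✓, 3 ✓.
At position 4 the labels are {done, paused} and the next position 5 has {active, low_ink}, so done → ○¬low_ink is false there. This is the first violation.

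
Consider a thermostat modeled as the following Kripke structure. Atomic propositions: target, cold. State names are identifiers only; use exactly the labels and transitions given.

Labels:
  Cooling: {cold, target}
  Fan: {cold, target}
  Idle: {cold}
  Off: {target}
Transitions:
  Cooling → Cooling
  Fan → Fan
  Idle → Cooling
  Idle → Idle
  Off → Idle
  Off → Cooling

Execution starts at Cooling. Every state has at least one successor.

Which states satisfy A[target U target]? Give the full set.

{Cooling, Fan, Off}

States satisfying target: {Cooling, Fan, Off}.
States satisfying A[target U target]: {Cooling, Fan, Off}.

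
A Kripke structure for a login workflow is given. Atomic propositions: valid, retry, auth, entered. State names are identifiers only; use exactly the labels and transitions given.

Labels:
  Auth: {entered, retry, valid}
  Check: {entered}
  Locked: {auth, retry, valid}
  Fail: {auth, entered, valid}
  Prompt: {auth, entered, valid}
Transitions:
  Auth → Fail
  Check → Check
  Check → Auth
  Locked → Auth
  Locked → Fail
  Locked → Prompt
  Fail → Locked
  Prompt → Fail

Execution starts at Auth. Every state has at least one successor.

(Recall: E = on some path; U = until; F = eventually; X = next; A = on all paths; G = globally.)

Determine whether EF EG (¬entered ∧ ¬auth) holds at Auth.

States satisfying EG (¬entered ∧ ¬auth): ∅.
States satisfying EF EG (¬entered ∧ ¬auth): ∅.
No suitable path/successor from Auth witnesses the formula.
Auth ∉ Sat(EF EG (¬entered ∧ ¬auth)).

No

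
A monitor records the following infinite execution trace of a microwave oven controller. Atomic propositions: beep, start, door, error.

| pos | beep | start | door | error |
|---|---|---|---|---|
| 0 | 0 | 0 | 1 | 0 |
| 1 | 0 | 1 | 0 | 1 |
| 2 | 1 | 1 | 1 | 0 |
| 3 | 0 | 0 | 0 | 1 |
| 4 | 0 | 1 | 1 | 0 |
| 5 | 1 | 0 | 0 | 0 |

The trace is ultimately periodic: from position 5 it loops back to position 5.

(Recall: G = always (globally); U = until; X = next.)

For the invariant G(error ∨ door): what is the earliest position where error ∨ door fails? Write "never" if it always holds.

Check error ∨ door at each position in order: 0 ✓, 1 ✓, 2 ✓, 3 ✓, 4 ✓.
At position 5 the labels are {beep}, so error ∨ door is false there. This is the first violation.

5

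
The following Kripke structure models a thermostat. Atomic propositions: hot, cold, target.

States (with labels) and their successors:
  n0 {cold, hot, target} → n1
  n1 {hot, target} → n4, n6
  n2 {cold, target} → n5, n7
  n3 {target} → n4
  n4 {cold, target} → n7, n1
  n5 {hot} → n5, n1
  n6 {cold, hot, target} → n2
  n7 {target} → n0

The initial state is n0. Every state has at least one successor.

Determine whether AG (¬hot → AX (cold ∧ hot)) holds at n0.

States satisfying ¬hot → AX (cold ∧ hot): {n0, n1, n5, n6, n7}.
States satisfying AG (¬hot → AX (cold ∧ hot)): ∅.
n2 is reachable from n0 and violates ¬hot → AX (cold ∧ hot), so AG fails at n0.
n0 ∉ Sat(AG (¬hot → AX (cold ∧ hot))).

Violated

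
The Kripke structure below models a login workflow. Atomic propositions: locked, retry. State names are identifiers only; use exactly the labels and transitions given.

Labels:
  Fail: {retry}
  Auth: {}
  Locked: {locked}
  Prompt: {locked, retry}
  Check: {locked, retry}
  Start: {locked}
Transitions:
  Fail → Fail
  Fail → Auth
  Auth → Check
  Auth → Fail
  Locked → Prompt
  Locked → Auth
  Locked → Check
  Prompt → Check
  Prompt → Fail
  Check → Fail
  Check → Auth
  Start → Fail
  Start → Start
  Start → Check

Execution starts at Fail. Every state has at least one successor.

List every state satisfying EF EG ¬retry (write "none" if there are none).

States satisfying EG ¬retry: {Start}.
States satisfying EF EG ¬retry: {Start}.

{Start}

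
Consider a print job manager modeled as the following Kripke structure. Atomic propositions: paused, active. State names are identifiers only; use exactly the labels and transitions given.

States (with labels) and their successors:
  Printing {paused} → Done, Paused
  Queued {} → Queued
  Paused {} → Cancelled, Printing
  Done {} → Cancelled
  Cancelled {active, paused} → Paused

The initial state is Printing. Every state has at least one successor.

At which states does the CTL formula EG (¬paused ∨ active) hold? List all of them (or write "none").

States satisfying ¬paused ∨ active: {Queued, Paused, Done, Cancelled}.
States satisfying EG (¬paused ∨ active): {Queued, Paused, Done, Cancelled}.

{Queued, Paused, Done, Cancelled}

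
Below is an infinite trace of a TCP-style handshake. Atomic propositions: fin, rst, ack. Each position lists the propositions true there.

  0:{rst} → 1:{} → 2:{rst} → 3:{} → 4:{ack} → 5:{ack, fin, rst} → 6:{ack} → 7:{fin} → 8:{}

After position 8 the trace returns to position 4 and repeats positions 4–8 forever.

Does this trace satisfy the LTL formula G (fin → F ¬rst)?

fin → F ¬rst holds at every position 0..8, and those are all positions ever visited, so G (fin → F ¬rst) holds.
Positions where fin holds: 5, 7.
Check F ¬rst at each: 5→ok, 7→ok.

Holds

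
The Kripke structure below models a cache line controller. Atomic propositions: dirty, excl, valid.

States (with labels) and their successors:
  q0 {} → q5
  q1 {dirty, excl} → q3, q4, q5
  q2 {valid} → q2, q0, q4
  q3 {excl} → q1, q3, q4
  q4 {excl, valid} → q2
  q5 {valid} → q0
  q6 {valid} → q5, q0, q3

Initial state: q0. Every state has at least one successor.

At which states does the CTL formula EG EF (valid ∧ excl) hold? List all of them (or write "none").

States satisfying EF (valid ∧ excl): {q1, q2, q3, q4, q6}.
States satisfying EG EF (valid ∧ excl): {q1, q2, q3, q4, q6}.

{q1, q2, q3, q4, q6}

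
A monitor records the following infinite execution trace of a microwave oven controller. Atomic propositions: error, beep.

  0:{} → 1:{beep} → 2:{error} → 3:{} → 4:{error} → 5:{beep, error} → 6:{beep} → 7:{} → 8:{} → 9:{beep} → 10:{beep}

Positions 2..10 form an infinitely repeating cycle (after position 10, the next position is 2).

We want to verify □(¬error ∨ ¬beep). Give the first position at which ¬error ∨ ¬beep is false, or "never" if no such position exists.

5

Check ¬error ∨ ¬beep at each position in order: 0 ✓, 1 ✓, 2 ✓, 3 ✓, 4 ✓.
At position 5 the labels are {beep, error}, so ¬error ∨ ¬beep is false there. This is the first violation.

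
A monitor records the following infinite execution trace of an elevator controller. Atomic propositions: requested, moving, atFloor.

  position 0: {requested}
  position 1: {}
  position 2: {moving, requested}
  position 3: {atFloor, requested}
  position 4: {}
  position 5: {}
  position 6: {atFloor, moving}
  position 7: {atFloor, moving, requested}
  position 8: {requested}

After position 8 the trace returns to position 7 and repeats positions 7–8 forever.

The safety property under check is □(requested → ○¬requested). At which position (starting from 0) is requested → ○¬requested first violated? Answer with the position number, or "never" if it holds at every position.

2

Check requested → ○¬requested at each position in order: 0 ✓, 1 ✓.
At position 2 the labels are {moving, requested} and the next position 3 has {atFloor, requested}, so requested → ○¬requested is false there. This is the first violation.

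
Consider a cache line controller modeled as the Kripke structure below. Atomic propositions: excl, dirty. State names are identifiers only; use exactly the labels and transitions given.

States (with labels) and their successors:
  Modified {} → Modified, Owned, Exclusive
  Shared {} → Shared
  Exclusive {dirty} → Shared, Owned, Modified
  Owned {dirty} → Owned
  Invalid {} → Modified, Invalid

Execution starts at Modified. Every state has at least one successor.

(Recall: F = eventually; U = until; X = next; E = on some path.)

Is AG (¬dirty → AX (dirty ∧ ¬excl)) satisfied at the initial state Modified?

Does not hold

States satisfying ¬dirty → AX (dirty ∧ ¬excl): {Exclusive, Owned}.
States satisfying AG (¬dirty → AX (dirty ∧ ¬excl)): {Owned}.
Modified is reachable from Modified and violates ¬dirty → AX (dirty ∧ ¬excl), so AG fails at Modified.
Modified ∉ Sat(AG (¬dirty → AX (dirty ∧ ¬excl))).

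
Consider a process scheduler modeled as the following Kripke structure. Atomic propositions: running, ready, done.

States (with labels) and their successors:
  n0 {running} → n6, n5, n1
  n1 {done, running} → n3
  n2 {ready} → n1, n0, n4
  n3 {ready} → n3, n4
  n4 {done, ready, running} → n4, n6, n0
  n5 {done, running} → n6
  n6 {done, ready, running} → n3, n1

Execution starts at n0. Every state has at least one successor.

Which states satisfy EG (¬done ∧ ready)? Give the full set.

{n3}

States satisfying ¬done ∧ ready: {n2, n3}.
States satisfying EG (¬done ∧ ready): {n3}.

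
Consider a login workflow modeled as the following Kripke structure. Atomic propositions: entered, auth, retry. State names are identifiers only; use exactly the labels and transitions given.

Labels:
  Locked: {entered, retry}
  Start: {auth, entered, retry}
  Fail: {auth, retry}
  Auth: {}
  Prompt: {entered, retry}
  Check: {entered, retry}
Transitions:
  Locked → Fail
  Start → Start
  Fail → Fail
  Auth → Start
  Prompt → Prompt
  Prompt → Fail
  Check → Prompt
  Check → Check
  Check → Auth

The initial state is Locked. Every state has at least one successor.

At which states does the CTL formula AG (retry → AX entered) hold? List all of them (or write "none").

States satisfying retry → AX entered: {Start, Auth}.
States satisfying AG (retry → AX entered): {Start, Auth}.

{Start, Auth}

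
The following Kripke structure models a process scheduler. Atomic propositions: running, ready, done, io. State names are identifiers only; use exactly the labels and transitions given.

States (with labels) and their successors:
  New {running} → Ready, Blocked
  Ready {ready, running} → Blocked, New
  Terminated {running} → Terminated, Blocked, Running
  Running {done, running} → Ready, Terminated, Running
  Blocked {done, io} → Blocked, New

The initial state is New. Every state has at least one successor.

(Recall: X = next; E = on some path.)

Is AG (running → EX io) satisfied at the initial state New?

States satisfying running → EX io: {New, Ready, Terminated, Blocked}.
States satisfying AG (running → EX io): {New, Ready, Blocked}.
Every state reachable from New satisfies running → EX io.
New ∈ Sat(AG (running → EX io)).

Holds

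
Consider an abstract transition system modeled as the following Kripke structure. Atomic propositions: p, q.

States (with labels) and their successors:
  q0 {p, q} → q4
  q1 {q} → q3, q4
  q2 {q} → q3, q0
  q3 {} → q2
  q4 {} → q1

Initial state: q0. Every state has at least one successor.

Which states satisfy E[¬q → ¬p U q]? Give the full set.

{q0, q1, q2, q3, q4}

States satisfying ¬q → ¬p: {q0, q1, q2, q3, q4}.
States satisfying q: {q0, q1, q2}.
States satisfying E[¬q → ¬p U q]: {q0, q1, q2, q3, q4}.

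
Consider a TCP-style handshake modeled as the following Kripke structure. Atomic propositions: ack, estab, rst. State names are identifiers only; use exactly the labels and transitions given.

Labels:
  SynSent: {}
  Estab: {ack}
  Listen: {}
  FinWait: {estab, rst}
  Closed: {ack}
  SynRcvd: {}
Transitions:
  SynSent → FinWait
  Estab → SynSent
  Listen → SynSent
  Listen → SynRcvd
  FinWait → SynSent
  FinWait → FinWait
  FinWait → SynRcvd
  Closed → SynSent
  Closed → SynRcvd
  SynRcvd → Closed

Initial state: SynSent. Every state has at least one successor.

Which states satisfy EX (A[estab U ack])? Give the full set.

States satisfying A[estab U ack]: {Estab, Closed}.
States satisfying EX (A[estab U ack]): {SynRcvd}.

{SynRcvd}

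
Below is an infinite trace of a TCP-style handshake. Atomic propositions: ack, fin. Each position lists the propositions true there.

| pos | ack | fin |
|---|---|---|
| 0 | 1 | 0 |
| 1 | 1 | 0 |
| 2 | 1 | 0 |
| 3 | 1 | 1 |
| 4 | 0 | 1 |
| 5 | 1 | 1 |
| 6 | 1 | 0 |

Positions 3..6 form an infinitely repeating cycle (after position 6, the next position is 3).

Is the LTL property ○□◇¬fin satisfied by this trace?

The position after 0 is 1; □◇¬fin is true there.

Satisfied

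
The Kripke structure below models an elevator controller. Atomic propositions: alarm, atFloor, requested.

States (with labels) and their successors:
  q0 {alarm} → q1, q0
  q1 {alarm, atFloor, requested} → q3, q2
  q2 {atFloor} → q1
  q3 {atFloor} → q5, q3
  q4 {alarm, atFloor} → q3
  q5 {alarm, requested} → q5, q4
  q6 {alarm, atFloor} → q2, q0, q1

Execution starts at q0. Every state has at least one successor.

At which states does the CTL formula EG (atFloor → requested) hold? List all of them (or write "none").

{q0, q5}

States satisfying atFloor → requested: {q0, q1, q5}.
States satisfying EG (atFloor → requested): {q0, q5}.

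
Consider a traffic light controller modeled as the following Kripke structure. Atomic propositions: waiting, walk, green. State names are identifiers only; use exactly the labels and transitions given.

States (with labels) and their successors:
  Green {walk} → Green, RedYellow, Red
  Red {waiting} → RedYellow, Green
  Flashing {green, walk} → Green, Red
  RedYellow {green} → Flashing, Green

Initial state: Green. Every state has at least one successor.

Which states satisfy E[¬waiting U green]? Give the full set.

States satisfying ¬waiting: {Green, Flashing, RedYellow}.
States satisfying green: {Flashing, RedYellow}.
States satisfying E[¬waiting U green]: {Green, Flashing, RedYellow}.

{Green, Flashing, RedYellow}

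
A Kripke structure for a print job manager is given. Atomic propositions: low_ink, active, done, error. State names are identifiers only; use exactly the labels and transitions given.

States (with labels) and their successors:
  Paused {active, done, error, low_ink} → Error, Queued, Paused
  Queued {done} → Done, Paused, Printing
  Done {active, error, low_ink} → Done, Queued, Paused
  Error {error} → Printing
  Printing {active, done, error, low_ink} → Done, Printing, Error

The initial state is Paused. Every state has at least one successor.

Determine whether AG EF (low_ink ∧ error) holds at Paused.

Yes

States satisfying EF (low_ink ∧ error): {Paused, Queued, Done, Error, Printing}.
States satisfying AG EF (low_ink ∧ error): {Paused, Queued, Done, Error, Printing}.
Every state reachable from Paused satisfies EF (low_ink ∧ error).
Paused ∈ Sat(AG EF (low_ink ∧ error)).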